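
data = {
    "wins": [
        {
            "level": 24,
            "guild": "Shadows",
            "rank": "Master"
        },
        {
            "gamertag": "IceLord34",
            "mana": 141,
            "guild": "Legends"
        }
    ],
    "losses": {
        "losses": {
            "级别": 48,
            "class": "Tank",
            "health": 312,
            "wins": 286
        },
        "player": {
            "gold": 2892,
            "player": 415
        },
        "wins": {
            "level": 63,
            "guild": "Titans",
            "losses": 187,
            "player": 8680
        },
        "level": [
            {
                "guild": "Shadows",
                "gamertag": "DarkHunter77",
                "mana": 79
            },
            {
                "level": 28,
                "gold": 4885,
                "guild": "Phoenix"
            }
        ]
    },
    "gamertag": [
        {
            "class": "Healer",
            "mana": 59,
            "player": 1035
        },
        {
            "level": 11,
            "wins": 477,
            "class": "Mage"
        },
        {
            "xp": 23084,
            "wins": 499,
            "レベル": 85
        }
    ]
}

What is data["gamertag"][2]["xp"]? 23084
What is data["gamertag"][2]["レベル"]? 85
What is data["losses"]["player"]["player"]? 415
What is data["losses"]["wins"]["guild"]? "Titans"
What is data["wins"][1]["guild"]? "Legends"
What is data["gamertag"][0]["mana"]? 59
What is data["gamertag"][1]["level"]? 11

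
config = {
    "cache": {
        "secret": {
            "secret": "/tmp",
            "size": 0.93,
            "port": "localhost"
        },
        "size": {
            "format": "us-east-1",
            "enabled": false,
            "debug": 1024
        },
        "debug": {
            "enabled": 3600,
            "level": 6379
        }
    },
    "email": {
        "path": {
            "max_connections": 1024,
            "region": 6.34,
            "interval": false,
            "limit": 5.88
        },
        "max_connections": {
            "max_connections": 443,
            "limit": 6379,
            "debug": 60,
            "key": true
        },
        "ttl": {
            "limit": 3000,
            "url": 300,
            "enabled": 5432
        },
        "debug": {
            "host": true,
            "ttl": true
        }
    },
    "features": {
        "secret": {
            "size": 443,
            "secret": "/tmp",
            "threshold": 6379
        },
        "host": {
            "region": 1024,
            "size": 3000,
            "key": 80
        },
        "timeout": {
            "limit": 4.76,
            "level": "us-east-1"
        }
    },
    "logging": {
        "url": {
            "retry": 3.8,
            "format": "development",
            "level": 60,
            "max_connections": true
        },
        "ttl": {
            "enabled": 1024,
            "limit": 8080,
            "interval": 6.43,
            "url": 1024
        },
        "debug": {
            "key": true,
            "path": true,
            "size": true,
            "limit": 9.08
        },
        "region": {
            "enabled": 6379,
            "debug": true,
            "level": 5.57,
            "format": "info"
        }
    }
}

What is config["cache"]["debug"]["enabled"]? 3600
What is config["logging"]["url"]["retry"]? 3.8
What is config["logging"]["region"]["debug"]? True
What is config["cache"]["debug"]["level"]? 6379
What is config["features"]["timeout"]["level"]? "us-east-1"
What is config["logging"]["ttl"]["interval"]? 6.43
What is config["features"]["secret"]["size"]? 443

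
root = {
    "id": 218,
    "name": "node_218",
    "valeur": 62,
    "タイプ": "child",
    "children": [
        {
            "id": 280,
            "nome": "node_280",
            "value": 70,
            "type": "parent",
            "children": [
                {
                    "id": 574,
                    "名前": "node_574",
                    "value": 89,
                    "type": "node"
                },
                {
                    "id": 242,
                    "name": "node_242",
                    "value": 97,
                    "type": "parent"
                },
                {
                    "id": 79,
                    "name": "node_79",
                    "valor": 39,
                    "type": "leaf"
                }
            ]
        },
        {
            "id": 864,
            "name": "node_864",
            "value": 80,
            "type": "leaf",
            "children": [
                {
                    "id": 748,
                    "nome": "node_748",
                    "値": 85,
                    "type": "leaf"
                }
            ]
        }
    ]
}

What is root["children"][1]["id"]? 864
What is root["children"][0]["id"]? 280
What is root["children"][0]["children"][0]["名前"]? "node_574"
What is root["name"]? "node_218"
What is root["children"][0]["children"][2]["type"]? "leaf"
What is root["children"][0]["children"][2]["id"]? 79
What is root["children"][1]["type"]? "leaf"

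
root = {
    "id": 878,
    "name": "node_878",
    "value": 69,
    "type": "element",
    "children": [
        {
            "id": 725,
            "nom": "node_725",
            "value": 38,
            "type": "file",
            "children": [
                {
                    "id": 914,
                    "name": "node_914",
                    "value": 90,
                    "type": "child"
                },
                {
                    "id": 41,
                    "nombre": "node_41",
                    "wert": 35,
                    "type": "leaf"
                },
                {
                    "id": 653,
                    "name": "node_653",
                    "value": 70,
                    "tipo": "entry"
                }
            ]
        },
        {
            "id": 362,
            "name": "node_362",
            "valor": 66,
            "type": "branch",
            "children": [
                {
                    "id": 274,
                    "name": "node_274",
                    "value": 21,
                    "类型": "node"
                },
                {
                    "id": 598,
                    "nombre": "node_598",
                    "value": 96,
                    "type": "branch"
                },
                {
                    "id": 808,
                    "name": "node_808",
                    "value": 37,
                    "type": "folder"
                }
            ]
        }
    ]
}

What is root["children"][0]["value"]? 38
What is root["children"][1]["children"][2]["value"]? 37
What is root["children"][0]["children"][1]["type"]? "leaf"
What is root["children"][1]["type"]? "branch"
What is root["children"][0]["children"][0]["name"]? "node_914"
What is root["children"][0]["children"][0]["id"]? 914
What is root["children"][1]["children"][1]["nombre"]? "node_598"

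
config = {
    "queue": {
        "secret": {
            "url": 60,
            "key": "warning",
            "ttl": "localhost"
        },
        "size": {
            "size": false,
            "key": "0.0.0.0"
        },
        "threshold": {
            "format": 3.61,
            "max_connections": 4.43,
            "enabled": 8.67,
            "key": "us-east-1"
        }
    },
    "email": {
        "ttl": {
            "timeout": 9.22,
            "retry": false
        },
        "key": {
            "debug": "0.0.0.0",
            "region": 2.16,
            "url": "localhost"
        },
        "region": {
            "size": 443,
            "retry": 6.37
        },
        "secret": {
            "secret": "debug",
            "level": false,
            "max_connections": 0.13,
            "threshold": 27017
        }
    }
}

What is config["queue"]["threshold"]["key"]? "us-east-1"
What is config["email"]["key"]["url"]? "localhost"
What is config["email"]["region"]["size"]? 443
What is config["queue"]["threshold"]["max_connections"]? 4.43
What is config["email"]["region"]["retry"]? 6.37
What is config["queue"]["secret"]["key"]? "warning"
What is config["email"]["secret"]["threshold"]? 27017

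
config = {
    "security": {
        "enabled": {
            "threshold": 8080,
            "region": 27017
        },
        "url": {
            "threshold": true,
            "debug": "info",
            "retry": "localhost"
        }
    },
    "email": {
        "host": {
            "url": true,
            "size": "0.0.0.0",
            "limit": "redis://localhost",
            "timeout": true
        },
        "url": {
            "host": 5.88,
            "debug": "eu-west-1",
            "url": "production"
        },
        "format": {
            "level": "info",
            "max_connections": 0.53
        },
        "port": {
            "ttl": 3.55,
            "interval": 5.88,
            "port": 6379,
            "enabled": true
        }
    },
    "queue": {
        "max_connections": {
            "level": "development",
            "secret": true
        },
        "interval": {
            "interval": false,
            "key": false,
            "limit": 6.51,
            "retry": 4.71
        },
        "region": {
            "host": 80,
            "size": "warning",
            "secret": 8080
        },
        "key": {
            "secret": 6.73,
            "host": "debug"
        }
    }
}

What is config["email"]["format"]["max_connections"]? 0.53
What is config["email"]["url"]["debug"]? "eu-west-1"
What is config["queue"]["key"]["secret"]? 6.73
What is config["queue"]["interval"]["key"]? False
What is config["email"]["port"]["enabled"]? True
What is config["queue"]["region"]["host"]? 80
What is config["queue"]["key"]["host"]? "debug"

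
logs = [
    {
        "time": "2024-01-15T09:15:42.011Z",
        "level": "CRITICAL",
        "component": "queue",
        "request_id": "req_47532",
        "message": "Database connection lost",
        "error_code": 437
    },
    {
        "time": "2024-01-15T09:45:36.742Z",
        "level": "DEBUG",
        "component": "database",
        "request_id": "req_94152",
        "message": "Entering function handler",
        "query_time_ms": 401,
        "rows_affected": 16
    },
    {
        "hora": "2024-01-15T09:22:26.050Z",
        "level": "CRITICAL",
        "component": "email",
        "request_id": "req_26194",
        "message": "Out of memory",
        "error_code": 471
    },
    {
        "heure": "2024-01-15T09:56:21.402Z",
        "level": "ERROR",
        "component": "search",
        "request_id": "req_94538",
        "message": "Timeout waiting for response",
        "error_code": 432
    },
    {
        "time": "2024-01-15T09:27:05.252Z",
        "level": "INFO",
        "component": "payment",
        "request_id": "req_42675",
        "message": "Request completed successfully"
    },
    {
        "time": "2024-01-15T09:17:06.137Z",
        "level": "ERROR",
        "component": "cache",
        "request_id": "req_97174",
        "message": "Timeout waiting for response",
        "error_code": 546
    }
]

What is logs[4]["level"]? "INFO"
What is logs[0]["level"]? "CRITICAL"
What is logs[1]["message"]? "Entering function handler"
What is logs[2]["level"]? "CRITICAL"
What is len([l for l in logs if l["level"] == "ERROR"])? 2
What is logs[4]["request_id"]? "req_42675"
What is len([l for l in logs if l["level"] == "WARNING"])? 0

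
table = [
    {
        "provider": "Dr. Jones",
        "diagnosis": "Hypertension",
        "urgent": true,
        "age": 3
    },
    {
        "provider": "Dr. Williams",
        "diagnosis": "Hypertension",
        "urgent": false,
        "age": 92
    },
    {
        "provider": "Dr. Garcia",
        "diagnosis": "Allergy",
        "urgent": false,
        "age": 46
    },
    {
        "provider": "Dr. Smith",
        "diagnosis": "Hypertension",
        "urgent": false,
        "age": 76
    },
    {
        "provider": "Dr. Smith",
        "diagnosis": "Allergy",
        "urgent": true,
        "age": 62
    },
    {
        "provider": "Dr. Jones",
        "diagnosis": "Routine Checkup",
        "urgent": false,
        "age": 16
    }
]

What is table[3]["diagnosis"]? "Hypertension"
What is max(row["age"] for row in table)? 92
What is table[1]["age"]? 92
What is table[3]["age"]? 76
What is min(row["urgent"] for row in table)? False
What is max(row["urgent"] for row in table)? True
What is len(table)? 6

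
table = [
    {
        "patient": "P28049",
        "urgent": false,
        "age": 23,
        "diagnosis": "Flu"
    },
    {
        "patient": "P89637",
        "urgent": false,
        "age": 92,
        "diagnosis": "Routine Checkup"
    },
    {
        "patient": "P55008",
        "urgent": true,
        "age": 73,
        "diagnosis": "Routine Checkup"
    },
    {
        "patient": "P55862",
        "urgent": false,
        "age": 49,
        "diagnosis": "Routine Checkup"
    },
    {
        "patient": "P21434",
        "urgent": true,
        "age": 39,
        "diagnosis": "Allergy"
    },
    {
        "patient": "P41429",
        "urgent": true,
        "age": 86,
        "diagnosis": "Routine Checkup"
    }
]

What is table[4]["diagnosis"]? "Allergy"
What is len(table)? 6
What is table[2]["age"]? 73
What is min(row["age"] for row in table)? 23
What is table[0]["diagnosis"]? "Flu"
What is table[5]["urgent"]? True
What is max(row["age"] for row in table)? 92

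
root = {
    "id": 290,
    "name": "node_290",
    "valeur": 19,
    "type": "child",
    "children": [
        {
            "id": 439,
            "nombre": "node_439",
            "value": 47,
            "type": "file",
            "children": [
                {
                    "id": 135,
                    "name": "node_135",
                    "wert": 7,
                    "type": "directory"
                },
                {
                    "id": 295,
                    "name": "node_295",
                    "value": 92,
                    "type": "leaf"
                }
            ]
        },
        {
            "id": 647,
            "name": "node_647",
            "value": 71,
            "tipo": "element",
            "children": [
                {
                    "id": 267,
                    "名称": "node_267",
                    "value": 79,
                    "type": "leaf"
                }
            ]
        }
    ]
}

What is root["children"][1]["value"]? 71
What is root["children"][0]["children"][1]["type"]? "leaf"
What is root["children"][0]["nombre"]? "node_439"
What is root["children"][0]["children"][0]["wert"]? 7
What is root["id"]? 290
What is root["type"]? "child"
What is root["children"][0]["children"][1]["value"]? 92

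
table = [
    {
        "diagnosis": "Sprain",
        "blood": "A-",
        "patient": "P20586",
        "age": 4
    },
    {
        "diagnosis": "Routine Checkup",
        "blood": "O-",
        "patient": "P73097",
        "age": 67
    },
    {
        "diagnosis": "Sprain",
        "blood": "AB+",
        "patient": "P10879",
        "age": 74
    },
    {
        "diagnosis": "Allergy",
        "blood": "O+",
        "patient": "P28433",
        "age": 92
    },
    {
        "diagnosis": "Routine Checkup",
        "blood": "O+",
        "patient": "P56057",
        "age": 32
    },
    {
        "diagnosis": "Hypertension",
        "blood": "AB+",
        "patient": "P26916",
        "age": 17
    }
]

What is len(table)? 6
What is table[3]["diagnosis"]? "Allergy"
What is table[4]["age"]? 32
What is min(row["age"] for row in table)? 4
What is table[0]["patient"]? "P20586"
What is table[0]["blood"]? "A-"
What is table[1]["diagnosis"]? "Routine Checkup"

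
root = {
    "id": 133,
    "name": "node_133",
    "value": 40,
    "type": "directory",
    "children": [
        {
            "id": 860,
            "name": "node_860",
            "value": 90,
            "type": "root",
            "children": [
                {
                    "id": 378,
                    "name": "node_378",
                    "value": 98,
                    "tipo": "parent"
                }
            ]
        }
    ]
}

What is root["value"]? 40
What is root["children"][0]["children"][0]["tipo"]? "parent"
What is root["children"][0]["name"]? "node_860"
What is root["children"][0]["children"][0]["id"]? 378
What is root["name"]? "node_133"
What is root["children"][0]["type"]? "root"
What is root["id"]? 133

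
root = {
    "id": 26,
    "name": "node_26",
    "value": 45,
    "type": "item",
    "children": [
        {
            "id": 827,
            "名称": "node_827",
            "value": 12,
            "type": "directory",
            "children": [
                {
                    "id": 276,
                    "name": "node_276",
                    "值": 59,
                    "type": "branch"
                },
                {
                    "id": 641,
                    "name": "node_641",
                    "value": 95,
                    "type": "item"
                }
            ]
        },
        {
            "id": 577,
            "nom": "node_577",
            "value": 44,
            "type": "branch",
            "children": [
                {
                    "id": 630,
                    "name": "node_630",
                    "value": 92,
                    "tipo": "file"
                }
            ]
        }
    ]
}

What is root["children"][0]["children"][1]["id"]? 641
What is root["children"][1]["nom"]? "node_577"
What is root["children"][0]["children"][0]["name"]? "node_276"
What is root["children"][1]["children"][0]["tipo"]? "file"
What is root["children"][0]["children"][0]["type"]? "branch"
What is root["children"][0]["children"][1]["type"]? "item"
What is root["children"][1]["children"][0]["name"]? "node_630"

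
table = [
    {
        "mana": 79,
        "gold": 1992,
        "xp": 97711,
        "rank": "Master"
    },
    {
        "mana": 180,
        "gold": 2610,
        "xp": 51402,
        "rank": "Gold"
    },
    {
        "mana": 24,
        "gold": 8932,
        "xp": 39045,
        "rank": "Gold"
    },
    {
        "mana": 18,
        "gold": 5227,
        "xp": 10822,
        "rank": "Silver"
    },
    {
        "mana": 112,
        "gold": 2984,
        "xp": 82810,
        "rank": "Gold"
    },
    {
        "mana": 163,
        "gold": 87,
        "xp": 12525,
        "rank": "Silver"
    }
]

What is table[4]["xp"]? 82810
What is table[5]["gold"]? 87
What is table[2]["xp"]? 39045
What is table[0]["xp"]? 97711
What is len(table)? 6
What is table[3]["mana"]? 18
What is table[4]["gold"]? 2984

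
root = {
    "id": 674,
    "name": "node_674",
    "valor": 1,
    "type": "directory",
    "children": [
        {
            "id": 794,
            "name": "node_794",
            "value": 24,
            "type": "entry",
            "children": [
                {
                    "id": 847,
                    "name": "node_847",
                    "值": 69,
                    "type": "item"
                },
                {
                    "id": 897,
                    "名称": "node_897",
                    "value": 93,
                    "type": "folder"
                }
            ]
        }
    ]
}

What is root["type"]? "directory"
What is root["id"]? 674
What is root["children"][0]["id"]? 794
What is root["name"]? "node_674"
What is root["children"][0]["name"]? "node_794"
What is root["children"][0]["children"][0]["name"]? "node_847"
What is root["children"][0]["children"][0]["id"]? 847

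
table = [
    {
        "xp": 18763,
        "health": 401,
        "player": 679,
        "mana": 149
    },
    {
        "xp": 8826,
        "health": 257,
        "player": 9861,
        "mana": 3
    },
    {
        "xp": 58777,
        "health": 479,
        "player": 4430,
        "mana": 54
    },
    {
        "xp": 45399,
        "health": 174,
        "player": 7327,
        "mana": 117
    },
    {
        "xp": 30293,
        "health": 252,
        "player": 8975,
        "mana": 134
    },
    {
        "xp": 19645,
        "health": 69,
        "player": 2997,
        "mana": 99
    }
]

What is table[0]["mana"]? 149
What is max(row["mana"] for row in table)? 149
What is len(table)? 6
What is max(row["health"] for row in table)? 479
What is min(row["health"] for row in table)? 69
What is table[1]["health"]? 257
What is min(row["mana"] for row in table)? 3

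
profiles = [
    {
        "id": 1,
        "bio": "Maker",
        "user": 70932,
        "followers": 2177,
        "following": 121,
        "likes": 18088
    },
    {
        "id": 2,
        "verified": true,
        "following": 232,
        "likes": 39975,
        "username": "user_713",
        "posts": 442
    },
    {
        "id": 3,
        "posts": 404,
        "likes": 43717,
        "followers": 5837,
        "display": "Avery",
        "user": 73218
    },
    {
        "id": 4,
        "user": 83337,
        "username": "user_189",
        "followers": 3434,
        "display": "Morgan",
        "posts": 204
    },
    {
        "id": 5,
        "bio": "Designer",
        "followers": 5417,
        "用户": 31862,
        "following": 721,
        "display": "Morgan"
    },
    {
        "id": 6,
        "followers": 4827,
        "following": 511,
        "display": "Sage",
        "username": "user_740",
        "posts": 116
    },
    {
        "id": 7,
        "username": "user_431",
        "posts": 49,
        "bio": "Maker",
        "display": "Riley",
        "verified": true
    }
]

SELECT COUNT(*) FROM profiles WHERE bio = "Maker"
2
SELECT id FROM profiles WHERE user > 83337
[]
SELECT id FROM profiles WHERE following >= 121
[1, 2, 5, 6]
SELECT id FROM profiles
[1, 2, 3, 4, 5, 6, 7]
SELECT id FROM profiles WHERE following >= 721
[5]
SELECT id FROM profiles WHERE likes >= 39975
[2, 3]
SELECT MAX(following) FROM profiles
721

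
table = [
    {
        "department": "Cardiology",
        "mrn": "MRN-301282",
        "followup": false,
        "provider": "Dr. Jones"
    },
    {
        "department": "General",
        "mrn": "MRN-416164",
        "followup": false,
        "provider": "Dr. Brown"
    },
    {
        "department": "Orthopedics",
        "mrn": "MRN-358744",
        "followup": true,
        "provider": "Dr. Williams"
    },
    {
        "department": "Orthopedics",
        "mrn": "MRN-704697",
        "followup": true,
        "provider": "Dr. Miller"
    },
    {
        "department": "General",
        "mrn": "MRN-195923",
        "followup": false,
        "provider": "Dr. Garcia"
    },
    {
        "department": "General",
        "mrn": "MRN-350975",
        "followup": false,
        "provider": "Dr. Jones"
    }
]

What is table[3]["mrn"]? "MRN-704697"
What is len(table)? 6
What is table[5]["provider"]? "Dr. Jones"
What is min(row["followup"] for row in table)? False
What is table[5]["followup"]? False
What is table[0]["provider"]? "Dr. Jones"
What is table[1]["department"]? "General"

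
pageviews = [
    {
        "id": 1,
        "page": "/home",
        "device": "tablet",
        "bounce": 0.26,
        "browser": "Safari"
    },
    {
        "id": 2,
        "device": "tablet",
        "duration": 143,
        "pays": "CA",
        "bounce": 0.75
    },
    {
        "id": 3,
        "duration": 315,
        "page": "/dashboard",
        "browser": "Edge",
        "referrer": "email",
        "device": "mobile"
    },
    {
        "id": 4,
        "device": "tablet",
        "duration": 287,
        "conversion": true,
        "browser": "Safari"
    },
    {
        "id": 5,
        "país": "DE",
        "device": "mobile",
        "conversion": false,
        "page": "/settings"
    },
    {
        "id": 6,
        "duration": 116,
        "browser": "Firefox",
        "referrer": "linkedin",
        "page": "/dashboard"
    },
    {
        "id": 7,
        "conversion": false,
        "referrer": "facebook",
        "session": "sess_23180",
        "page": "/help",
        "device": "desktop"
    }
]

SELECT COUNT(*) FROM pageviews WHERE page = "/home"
1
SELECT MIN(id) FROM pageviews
1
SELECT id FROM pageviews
[1, 2, 3, 4, 5, 6, 7]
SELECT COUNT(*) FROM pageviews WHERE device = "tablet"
3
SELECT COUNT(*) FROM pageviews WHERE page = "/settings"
1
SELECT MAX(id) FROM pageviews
7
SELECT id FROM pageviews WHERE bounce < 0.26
[]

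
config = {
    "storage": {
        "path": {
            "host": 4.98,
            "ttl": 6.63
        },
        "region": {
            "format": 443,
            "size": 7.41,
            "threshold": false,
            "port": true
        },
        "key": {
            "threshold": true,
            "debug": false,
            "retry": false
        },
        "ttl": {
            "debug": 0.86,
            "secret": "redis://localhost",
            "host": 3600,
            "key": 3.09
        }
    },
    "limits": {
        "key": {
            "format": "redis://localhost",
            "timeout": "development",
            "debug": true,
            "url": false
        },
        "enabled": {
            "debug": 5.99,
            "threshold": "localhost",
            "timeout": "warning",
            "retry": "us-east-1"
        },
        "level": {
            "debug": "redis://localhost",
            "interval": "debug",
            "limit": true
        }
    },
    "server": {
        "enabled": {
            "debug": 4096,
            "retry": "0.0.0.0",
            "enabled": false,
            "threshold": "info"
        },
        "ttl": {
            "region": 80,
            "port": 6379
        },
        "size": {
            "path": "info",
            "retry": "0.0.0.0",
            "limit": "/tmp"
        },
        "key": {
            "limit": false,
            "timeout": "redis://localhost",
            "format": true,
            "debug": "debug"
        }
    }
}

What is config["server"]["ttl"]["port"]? 6379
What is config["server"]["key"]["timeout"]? "redis://localhost"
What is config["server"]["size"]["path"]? "info"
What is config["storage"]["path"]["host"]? 4.98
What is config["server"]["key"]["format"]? True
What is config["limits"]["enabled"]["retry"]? "us-east-1"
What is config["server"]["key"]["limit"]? False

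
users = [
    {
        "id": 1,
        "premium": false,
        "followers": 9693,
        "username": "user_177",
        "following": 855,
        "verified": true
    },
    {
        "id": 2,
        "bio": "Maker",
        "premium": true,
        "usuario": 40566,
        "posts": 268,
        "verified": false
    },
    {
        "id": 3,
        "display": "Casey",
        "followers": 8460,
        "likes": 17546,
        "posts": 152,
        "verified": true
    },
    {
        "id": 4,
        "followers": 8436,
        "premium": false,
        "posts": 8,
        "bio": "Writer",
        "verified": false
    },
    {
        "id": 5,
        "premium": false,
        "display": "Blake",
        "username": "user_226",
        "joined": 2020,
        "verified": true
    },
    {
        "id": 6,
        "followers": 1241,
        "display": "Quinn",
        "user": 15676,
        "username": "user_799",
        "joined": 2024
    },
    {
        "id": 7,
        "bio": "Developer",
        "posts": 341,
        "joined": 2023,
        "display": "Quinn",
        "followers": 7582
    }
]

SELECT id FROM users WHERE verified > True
[]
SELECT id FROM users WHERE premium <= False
[1, 4, 5]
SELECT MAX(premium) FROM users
True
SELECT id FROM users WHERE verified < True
[2, 4]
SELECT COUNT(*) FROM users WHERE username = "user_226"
1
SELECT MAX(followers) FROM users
9693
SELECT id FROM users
[1, 2, 3, 4, 5, 6, 7]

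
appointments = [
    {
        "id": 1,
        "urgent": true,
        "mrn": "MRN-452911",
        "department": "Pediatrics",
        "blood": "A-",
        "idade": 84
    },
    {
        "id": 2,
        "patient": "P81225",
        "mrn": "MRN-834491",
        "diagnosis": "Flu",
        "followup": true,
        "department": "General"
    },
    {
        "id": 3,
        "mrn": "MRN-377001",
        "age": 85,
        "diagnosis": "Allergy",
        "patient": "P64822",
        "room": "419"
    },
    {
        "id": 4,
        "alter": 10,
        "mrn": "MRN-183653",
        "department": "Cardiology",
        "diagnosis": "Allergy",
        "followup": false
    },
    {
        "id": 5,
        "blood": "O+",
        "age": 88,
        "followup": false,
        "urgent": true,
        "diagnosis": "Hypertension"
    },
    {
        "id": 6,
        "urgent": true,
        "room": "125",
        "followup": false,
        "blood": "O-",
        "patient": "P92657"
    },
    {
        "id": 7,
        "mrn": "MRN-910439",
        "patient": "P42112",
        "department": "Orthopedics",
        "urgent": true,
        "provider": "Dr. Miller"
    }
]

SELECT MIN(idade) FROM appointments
84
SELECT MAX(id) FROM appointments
7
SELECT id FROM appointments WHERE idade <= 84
[1]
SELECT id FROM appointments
[1, 2, 3, 4, 5, 6, 7]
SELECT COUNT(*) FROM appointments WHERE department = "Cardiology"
1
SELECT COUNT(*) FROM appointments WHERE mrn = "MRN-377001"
1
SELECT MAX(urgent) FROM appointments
True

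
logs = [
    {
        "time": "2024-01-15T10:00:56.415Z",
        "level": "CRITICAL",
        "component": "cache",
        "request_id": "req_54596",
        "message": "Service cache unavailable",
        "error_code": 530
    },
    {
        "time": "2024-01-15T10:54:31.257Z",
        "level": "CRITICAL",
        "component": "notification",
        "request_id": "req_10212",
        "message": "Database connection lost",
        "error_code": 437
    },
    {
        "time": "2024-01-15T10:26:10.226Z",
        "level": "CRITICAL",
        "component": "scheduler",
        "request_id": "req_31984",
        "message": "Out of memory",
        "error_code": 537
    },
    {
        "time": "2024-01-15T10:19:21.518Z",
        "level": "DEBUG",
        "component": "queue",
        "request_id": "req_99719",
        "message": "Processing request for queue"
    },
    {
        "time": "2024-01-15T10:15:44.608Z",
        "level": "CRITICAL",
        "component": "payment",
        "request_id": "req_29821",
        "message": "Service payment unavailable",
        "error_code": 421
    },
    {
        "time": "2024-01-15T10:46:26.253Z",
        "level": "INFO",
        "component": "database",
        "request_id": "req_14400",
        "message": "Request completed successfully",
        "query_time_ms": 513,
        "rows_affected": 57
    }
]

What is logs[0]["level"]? "CRITICAL"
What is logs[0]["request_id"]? "req_54596"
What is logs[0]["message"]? "Service cache unavailable"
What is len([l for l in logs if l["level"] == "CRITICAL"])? 4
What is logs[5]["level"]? "INFO"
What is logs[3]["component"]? "queue"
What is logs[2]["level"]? "CRITICAL"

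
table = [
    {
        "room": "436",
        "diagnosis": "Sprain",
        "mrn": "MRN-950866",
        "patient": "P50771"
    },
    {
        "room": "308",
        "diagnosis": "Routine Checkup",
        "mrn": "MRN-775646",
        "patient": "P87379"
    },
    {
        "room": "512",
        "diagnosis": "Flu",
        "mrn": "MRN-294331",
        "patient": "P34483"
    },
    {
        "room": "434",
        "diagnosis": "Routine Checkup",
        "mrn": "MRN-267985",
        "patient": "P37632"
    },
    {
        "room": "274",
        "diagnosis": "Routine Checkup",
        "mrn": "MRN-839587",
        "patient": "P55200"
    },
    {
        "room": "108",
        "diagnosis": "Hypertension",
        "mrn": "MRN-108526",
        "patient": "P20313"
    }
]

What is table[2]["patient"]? "P34483"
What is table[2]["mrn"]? "MRN-294331"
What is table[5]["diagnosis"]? "Hypertension"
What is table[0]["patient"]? "P50771"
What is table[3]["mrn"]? "MRN-267985"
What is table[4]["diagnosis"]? "Routine Checkup"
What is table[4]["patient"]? "P55200"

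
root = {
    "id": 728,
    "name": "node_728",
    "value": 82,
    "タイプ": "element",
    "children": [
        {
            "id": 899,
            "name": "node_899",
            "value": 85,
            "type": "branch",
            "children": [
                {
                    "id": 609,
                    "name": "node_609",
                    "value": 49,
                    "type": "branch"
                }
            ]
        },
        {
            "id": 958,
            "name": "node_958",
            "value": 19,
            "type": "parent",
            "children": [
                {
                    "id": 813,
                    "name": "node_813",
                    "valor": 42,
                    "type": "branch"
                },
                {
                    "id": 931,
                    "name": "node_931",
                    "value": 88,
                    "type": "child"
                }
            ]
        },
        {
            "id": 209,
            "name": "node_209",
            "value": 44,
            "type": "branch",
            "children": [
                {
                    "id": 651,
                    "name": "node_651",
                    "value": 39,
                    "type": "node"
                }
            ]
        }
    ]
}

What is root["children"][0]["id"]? 899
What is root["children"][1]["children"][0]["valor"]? 42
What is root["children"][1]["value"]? 19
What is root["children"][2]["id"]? 209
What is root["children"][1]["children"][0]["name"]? "node_813"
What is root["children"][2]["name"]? "node_209"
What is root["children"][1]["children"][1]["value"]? 88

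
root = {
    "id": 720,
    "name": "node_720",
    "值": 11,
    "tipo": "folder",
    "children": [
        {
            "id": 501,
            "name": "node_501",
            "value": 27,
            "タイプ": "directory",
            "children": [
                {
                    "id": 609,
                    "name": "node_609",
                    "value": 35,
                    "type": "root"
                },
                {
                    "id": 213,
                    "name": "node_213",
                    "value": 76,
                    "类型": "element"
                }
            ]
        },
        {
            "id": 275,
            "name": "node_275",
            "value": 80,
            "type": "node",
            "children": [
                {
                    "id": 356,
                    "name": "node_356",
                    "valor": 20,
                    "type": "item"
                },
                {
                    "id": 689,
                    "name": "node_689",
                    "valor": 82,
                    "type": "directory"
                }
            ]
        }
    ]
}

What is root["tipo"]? "folder"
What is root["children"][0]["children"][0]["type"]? "root"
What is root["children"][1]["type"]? "node"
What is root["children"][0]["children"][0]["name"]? "node_609"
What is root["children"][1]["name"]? "node_275"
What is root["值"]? 11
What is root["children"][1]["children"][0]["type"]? "item"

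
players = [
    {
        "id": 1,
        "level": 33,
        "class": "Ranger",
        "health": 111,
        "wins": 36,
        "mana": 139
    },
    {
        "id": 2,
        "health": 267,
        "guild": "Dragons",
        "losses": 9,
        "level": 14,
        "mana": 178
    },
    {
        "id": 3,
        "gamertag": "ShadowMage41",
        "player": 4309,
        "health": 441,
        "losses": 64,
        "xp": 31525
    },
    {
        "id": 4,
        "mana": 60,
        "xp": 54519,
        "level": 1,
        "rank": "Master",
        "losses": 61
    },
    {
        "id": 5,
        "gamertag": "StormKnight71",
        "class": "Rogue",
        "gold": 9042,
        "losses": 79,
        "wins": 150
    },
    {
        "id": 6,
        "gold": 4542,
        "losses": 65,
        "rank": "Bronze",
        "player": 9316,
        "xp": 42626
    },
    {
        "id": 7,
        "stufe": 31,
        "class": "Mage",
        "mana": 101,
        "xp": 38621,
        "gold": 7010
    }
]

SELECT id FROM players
[1, 2, 3, 4, 5, 6, 7]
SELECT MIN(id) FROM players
1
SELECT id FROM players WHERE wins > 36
[5]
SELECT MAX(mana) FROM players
178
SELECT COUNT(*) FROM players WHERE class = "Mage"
1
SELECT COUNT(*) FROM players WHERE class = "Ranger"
1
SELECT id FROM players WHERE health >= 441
[3]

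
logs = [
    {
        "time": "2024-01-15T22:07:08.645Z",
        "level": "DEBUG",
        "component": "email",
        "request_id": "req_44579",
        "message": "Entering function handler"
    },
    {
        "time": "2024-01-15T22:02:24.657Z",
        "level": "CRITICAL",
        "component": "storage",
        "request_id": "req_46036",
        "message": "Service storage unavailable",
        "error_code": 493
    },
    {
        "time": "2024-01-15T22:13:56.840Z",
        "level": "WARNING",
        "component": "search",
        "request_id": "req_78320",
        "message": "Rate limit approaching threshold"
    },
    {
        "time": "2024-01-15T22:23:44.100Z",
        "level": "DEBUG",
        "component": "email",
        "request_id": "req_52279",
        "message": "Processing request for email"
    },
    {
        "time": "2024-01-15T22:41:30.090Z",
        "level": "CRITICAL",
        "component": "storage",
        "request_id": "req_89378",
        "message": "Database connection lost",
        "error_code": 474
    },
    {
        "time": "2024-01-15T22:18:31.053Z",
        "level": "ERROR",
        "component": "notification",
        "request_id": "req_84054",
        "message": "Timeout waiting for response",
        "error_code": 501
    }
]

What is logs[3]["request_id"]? "req_52279"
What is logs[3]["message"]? "Processing request for email"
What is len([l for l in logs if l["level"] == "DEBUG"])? 2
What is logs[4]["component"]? "storage"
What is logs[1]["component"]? "storage"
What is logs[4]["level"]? "CRITICAL"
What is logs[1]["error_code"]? 493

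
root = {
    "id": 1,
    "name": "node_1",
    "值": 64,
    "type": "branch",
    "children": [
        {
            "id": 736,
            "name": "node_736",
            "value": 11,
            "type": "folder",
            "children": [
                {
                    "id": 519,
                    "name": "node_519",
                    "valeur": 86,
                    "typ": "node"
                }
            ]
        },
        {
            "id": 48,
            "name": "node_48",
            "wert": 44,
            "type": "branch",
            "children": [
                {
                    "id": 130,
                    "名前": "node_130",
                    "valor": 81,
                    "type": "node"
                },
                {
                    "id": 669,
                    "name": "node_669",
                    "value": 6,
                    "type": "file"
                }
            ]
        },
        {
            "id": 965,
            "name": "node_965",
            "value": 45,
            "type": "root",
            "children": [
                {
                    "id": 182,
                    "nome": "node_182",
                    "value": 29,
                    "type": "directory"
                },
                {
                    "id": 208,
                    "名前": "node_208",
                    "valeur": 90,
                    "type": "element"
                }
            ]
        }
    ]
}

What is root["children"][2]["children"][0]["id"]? 182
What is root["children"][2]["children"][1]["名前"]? "node_208"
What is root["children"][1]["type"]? "branch"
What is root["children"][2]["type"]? "root"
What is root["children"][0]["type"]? "folder"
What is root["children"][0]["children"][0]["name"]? "node_519"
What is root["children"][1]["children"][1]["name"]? "node_669"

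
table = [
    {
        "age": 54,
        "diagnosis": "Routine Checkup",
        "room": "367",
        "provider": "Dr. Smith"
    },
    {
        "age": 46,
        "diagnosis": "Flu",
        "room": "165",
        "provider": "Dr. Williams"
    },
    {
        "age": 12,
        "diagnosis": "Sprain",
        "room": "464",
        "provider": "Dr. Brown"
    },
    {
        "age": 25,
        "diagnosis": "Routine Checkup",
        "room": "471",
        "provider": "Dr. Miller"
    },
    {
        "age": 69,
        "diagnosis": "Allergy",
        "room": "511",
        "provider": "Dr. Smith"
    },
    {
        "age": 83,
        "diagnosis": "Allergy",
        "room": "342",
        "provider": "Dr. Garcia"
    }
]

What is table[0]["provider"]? "Dr. Smith"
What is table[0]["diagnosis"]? "Routine Checkup"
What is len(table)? 6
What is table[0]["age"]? 54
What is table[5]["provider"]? "Dr. Garcia"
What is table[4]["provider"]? "Dr. Smith"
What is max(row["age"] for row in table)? 83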